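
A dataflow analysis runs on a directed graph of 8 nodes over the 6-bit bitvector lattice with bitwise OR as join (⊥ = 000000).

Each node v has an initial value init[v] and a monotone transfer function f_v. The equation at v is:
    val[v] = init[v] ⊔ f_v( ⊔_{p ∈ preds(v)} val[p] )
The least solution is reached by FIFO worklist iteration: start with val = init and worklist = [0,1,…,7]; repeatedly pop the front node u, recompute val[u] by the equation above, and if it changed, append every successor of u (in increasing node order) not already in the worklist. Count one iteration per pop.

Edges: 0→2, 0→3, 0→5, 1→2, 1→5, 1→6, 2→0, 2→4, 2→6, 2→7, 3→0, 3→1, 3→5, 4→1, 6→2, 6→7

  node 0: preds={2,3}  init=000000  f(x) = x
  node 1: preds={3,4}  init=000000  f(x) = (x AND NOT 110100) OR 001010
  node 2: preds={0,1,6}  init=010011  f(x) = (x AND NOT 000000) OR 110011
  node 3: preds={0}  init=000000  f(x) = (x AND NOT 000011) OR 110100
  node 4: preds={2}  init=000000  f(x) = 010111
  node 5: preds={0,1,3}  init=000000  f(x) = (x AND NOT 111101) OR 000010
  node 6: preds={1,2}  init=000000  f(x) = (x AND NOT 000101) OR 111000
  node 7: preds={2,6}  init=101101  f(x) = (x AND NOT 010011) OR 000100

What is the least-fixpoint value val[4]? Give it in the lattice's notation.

010111

Iteration log — 18 steps:
  step 1. node 0  ⊔preds=010011  new=010011  old=000000  +wl: 
  step 2. node 1  ⊔preds=000000  new=001010  old=000000  +wl: 
  step 3. node 2  ⊔preds=011011  new=111011  old=010011  +wl: 0
  step 4. node 3  ⊔preds=010011  new=110100  old=000000  +wl: 1
  step 5. node 4  ⊔preds=111011  new=010111  old=000000  +wl: 
  step 6. node 5  ⊔preds=111111  new=000010  old=000000  +wl: 
  step 7. node 6  ⊔preds=111011  new=111010  old=000000  +wl: 2
  step 8. node 7  ⊔preds=111011  new=101101  stable
  step 9. node 0  ⊔preds=111111  new=111111  old=010011  +wl: 3,5
  step 10. node 1  ⊔preds=110111  new=001011  old=001010  +wl: 6
  step 11. node 2  ⊔preds=111111  new=111111  old=111011  +wl: 0,4,7
  step 12. node 3  ⊔preds=111111  new=111100  old=110100  +wl: 1
  step 13. node 5  ⊔preds=111111  new=000010  stable
  step 14. node 6  ⊔preds=111111  new=111010  stable
  step 15. node 0  ⊔preds=111111  new=111111  stable
  step 16. node 4  ⊔preds=111111  new=010111  stable
  step 17. node 7  ⊔preds=111111  new=101101  stable
  step 18. node 1  ⊔preds=111111  new=001011  stable

Least fixpoint reached:
  node 0: 111111
  node 1: 001011
  node 2: 111111
  node 3: 111100
  node 4: 010111
  node 5: 000010
  node 6: 111010
  node 7: 101101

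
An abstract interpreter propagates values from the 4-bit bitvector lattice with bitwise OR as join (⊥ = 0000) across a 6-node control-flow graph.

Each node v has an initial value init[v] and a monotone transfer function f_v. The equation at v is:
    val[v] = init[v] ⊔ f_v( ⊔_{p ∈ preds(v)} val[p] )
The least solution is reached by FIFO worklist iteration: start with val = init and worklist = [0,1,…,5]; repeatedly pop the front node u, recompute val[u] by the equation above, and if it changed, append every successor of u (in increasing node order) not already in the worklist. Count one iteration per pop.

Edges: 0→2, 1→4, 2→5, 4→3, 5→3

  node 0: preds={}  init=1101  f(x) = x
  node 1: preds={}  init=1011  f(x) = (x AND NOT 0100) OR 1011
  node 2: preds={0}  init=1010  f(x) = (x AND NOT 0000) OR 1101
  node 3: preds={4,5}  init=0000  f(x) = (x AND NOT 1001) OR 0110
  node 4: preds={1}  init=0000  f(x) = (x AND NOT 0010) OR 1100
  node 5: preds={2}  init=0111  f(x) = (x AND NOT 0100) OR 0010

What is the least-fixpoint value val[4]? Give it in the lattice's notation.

Iteration log — 7 steps:
  step 1. node 0  ⊔preds=0000  new=1101  stable
  step 2. node 1  ⊔preds=0000  new=1011  stable
  step 3. node 2  ⊔preds=1101  new=1111  old=1010  +wl: 
  step 4. node 3  ⊔preds=0111  new=0110  old=0000  +wl: 
  step 5. node 4  ⊔preds=1011  new=1101  old=0000  +wl: 3
  step 6. node 5  ⊔preds=1111  new=1111  old=0111  +wl: 
  step 7. node 3  ⊔preds=1111  new=0110  stable

Least fixpoint reached:
  node 0: 1101
  node 1: 1011
  node 2: 1111
  node 3: 0110
  node 4: 1101
  node 5: 1111

1101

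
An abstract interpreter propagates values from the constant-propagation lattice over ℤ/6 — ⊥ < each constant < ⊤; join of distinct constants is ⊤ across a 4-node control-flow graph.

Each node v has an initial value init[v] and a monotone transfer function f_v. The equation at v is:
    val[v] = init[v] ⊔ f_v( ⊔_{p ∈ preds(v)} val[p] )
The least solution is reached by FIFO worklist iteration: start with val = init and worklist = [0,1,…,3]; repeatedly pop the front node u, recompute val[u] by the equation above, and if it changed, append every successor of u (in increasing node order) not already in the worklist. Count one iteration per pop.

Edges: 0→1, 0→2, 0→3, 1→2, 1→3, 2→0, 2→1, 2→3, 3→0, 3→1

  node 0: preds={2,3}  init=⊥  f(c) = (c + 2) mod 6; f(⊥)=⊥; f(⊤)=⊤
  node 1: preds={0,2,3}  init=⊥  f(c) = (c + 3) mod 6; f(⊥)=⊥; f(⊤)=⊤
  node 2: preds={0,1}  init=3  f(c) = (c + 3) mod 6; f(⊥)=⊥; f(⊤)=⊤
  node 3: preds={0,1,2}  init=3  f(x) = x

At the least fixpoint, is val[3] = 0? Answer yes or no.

no

Trace (8 dequeues):
  [1] u=0 | in 3 | out 5 | prev ⊥ | push {}
  [2] u=1 | in ⊤ | out ⊤ | prev ⊥ | push {}
  [3] u=2 | in ⊤ | out ⊤ | prev 3 | push {0,1}
  [4] u=3 | in ⊤ | out ⊤ | prev 3 | push {}
  [5] u=0 | in ⊤ | out ⊤ | prev 5 | push {2,3}
  [6] u=1 | in ⊤ | out ⊤ | ==
  [7] u=2 | in ⊤ | out ⊤ | ==
  [8] u=3 | in ⊤ | out ⊤ | ==

Converged values:
  [0] ⊤
  [1] ⊤
  [2] ⊤
  [3] ⊤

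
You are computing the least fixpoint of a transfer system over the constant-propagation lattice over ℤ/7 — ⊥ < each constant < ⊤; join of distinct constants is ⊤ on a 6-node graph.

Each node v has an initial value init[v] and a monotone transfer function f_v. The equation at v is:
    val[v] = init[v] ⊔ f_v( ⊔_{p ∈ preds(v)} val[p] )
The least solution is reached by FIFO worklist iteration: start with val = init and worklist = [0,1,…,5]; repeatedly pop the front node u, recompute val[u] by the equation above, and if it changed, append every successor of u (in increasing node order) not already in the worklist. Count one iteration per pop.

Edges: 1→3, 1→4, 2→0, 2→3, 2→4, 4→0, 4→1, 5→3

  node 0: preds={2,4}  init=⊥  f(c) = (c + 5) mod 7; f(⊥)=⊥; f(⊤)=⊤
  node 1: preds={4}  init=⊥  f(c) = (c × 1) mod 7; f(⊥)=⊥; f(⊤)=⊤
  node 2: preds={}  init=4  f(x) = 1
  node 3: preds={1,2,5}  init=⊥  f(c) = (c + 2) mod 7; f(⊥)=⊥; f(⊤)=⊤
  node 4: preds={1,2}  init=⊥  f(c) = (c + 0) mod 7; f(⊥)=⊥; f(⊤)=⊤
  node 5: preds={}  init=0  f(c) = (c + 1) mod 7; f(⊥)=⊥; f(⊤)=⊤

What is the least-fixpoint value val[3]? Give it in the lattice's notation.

Trace (10 dequeues):
  [1] u=0 | in 4 | out 2 | prev ⊥ | push {}
  [2] u=1 | in ⊥ | out ⊥ | ==
  [3] u=2 | in ⊥ | out ⊤ | prev 4 | push {0}
  [4] u=3 | in ⊤ | out ⊤ | prev ⊥ | push {}
  [5] u=4 | in ⊤ | out ⊤ | prev ⊥ | push {1}
  [6] u=5 | in ⊥ | out 0 | ==
  [7] u=0 | in ⊤ | out ⊤ | prev 2 | push {}
  [8] u=1 | in ⊤ | out ⊤ | prev ⊥ | push {3,4}
  [9] u=3 | in ⊤ | out ⊤ | ==
  [10] u=4 | in ⊤ | out ⊤ | ==

Converged values:
  [0] ⊤
  [1] ⊤
  [2] ⊤
  [3] ⊤
  [4] ⊤
  [5] 0

⊤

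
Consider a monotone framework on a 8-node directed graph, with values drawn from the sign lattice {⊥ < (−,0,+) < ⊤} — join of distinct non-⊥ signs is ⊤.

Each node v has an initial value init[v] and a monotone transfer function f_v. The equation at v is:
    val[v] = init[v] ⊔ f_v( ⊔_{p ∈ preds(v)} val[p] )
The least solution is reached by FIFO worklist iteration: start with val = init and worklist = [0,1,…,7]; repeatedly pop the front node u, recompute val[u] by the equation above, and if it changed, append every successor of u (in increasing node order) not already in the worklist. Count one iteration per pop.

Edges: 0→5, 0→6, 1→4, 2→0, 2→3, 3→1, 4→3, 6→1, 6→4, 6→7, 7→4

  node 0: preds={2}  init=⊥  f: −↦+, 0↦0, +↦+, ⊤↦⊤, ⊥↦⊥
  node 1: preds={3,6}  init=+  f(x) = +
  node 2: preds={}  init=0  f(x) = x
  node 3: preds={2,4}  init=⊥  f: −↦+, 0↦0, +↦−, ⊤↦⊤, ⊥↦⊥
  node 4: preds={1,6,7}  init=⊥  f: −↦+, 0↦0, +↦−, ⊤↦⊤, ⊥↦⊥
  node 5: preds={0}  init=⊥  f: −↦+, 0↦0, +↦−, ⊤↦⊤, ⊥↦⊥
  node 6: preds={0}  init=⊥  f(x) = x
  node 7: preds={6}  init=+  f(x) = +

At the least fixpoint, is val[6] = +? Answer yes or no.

Iteration log — 13 steps:
  step 1. node 0  ⊔preds=0  new=0  old=⊥  +wl: 
  step 2. node 1  ⊔preds=⊥  new=+  stable
  step 3. node 2  ⊔preds=⊥  new=0  stable
  step 4. node 3  ⊔preds=0  new=0  old=⊥  +wl: 1
  step 5. node 4  ⊔preds=+  new=−  old=⊥  +wl: 3
  step 6. node 5  ⊔preds=0  new=0  old=⊥  +wl: 
  step 7. node 6  ⊔preds=0  new=0  old=⊥  +wl: 4
  step 8. node 7  ⊔preds=0  new=+  stable
  step 9. node 1  ⊔preds=0  new=+  stable
  step 10. node 3  ⊔preds=⊤  new=⊤  old=0  +wl: 1
  step 11. node 4  ⊔preds=⊤  new=⊤  old=−  +wl: 3
  step 12. node 1  ⊔preds=⊤  new=+  stable
  step 13. node 3  ⊔preds=⊤  new=⊤  stable

Least fixpoint reached:
  node 0: 0
  node 1: +
  node 2: 0
  node 3: ⊤
  node 4: ⊤
  node 5: 0
  node 6: 0
  node 7: +

no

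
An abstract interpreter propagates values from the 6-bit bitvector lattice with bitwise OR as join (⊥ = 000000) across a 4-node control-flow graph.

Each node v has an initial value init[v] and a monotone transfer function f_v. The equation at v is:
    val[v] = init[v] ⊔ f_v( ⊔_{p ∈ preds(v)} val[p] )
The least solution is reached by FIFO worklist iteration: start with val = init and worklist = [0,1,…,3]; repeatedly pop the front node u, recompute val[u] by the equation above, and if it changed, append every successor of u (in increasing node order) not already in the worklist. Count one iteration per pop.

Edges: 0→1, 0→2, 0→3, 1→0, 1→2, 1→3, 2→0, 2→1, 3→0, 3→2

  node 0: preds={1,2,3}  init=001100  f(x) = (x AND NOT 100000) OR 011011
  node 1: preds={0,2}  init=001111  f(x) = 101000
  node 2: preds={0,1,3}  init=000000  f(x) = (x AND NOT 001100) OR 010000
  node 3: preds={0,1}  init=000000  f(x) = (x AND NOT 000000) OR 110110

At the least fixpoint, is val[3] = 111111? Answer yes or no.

yes

Iteration log — 7 steps:
  step 1. node 0  ⊔preds=001111  new=011111  old=001100  +wl: 
  step 2. node 1  ⊔preds=011111  new=101111  old=001111  +wl: 0
  step 3. node 2  ⊔preds=111111  new=110011  old=000000  +wl: 1
  step 4. node 3  ⊔preds=111111  new=111111  old=000000  +wl: 2
  step 5. node 0  ⊔preds=111111  new=011111  stable
  step 6. node 1  ⊔preds=111111  new=101111  stable
  step 7. node 2  ⊔preds=111111  new=110011  stable

Least fixpoint reached:
  node 0: 011111
  node 1: 101111
  node 2: 110011
  node 3: 111111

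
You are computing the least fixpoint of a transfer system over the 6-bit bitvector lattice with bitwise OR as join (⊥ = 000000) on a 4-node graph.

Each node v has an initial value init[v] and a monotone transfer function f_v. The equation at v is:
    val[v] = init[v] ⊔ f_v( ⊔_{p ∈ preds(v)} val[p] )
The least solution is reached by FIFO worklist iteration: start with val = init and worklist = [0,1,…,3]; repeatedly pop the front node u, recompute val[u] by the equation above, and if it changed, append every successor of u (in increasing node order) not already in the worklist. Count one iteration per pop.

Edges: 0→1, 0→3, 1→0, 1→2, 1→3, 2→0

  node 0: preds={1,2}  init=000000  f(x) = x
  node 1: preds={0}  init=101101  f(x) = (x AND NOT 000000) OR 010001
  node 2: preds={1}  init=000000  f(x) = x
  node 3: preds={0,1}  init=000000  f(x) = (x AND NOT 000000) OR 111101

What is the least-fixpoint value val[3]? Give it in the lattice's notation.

Iteration log — 7 steps:
  step 1. node 0  ⊔preds=101101  new=101101  old=000000  +wl: 
  step 2. node 1  ⊔preds=101101  new=111101  old=101101  +wl: 0
  step 3. node 2  ⊔preds=111101  new=111101  old=000000  +wl: 
  step 4. node 3  ⊔preds=111101  new=111101  old=000000  +wl: 
  step 5. node 0  ⊔preds=111101  new=111101  old=101101  +wl: 1,3
  step 6. node 1  ⊔preds=111101  new=111101  stable
  step 7. node 3  ⊔preds=111101  new=111101  stable

Least fixpoint reached:
  node 0: 111101
  node 1: 111101
  node 2: 111101
  node 3: 111101

111101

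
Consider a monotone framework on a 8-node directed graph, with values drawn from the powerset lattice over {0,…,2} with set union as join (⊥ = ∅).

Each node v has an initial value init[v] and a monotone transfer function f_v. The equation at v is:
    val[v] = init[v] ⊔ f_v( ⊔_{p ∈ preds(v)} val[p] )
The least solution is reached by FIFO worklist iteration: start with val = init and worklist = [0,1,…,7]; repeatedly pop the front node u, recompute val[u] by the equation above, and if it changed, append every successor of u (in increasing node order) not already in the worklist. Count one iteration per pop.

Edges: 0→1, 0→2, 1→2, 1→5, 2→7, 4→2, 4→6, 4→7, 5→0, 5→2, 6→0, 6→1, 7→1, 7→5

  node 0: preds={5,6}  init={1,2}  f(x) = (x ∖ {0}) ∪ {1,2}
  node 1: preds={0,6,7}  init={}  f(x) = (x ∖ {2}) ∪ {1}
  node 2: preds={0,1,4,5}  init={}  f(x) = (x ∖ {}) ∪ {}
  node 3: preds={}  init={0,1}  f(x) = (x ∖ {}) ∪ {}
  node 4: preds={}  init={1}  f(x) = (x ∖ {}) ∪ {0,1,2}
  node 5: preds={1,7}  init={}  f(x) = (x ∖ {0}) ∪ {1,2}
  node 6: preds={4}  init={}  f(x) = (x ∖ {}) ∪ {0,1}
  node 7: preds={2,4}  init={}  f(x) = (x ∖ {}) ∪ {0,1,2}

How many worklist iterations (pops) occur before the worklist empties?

14

Iteration log — 14 steps:
  step 1. node 0  ⊔preds={}  new={1,2}  stable
  step 2. node 1  ⊔preds={1,2}  new={1}  old={}  +wl: 
  step 3. node 2  ⊔preds={1,2}  new={1,2}  old={}  +wl: 
  step 4. node 3  ⊔preds={}  new={0,1}  stable
  step 5. node 4  ⊔preds={}  new={0,1,2}  old={1}  +wl: 2
  step 6. node 5  ⊔preds={1}  new={1,2}  old={}  +wl: 0
  step 7. node 6  ⊔preds={0,1,2}  new={0,1,2}  old={}  +wl: 1
  step 8. node 7  ⊔preds={0,1,2}  new={0,1,2}  old={}  +wl: 5
  step 9. node 2  ⊔preds={0,1,2}  new={0,1,2}  old={1,2}  +wl: 7
  step 10. node 0  ⊔preds={0,1,2}  new={1,2}  stable
  step 11. node 1  ⊔preds={0,1,2}  new={0,1}  old={1}  +wl: 2
  step 12. node 5  ⊔preds={0,1,2}  new={1,2}  stable
  step 13. node 7  ⊔preds={0,1,2}  new={0,1,2}  stable
  step 14. node 2  ⊔preds={0,1,2}  new={0,1,2}  stable

Least fixpoint reached:
  node 0: {1,2}
  node 1: {0,1}
  node 2: {0,1,2}
  node 3: {0,1}
  node 4: {0,1,2}
  node 5: {1,2}
  node 6: {0,1,2}
  node 7: {0,1,2}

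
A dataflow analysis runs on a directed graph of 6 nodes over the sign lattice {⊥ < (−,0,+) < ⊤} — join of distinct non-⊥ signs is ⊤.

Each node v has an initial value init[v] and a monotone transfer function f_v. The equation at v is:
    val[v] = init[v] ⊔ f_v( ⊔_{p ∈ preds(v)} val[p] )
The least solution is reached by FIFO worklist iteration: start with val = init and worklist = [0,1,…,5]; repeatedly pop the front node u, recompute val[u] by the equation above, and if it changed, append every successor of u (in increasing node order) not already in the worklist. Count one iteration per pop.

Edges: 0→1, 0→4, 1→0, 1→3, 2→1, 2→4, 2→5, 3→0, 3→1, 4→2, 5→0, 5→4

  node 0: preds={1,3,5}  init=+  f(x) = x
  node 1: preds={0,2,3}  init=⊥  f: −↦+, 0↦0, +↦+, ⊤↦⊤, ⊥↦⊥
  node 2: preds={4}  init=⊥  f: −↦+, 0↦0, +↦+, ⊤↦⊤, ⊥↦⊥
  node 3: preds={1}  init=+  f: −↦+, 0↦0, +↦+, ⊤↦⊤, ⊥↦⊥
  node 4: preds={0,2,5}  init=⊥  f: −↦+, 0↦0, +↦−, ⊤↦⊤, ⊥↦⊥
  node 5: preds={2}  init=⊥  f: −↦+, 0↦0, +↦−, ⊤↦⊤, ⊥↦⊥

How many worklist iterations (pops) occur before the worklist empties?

Iteration log — 22 steps:
  step 1. node 0  ⊔preds=+  new=+  stable
  step 2. node 1  ⊔preds=+  new=+  old=⊥  +wl: 0
  step 3. node 2  ⊔preds=⊥  new=⊥  stable
  step 4. node 3  ⊔preds=+  new=+  stable
  step 5. node 4  ⊔preds=+  new=−  old=⊥  +wl: 2
  step 6. node 5  ⊔preds=⊥  new=⊥  stable
  step 7. node 0  ⊔preds=+  new=+  stable
  step 8. node 2  ⊔preds=−  new=+  old=⊥  +wl: 1,4,5
  step 9. node 1  ⊔preds=+  new=+  stable
  step 10. node 4  ⊔preds=+  new=−  stable
  step 11. node 5  ⊔preds=+  new=−  old=⊥  +wl: 0,4
  step 12. node 0  ⊔preds=⊤  new=⊤  old=+  +wl: 1
  step 13. node 4  ⊔preds=⊤  new=⊤  old=−  +wl: 2
  step 14. node 1  ⊔preds=⊤  new=⊤  old=+  +wl: 0,3
  step 15. node 2  ⊔preds=⊤  new=⊤  old=+  +wl: 1,4,5
  step 16. node 0  ⊔preds=⊤  new=⊤  stable
  step 17. node 3  ⊔preds=⊤  new=⊤  old=+  +wl: 0
  step 18. node 1  ⊔preds=⊤  new=⊤  stable
  step 19. node 4  ⊔preds=⊤  new=⊤  stable
  step 20. node 5  ⊔preds=⊤  new=⊤  old=−  +wl: 4
  step 21. node 0  ⊔preds=⊤  new=⊤  stable
  step 22. node 4  ⊔preds=⊤  new=⊤  stable

Least fixpoint reached:
  node 0: ⊤
  node 1: ⊤
  node 2: ⊤
  node 3: ⊤
  node 4: ⊤
  node 5: ⊤

22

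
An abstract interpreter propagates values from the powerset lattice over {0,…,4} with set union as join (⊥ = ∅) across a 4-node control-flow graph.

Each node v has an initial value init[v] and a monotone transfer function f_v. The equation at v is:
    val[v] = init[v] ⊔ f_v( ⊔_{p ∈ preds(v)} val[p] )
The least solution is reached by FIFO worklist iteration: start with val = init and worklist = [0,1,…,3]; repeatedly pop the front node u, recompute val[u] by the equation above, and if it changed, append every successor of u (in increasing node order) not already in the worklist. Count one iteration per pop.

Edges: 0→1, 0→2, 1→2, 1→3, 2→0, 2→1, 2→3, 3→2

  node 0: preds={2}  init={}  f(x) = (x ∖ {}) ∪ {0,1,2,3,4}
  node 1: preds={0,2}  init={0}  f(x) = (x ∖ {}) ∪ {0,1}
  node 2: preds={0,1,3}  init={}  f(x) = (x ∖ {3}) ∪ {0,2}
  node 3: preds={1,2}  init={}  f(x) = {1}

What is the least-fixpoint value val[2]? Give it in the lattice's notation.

{0,1,2,4}

Worklist (7 pops):
  #1 pop 0: in={} → {0,1,2,3,4} (was {}); enqueue []
  #2 pop 1: in={0,1,2,3,4} → {0,1,2,3,4} (was {0}); enqueue []
  #3 pop 2: in={0,1,2,3,4} → {0,1,2,4} (was {}); enqueue [0,1]
  #4 pop 3: in={0,1,2,3,4} → {1} (was {}); enqueue [2]
  #5 pop 0: in={0,1,2,4} → {0,1,2,3,4} (no change)
  #6 pop 1: in={0,1,2,3,4} → {0,1,2,3,4} (no change)
  #7 pop 2: in={0,1,2,3,4} → {0,1,2,4} (no change)

Fixpoint:
  val[0] = {0,1,2,3,4}
  val[1] = {0,1,2,3,4}
  val[2] = {0,1,2,4}
  val[3] = {1}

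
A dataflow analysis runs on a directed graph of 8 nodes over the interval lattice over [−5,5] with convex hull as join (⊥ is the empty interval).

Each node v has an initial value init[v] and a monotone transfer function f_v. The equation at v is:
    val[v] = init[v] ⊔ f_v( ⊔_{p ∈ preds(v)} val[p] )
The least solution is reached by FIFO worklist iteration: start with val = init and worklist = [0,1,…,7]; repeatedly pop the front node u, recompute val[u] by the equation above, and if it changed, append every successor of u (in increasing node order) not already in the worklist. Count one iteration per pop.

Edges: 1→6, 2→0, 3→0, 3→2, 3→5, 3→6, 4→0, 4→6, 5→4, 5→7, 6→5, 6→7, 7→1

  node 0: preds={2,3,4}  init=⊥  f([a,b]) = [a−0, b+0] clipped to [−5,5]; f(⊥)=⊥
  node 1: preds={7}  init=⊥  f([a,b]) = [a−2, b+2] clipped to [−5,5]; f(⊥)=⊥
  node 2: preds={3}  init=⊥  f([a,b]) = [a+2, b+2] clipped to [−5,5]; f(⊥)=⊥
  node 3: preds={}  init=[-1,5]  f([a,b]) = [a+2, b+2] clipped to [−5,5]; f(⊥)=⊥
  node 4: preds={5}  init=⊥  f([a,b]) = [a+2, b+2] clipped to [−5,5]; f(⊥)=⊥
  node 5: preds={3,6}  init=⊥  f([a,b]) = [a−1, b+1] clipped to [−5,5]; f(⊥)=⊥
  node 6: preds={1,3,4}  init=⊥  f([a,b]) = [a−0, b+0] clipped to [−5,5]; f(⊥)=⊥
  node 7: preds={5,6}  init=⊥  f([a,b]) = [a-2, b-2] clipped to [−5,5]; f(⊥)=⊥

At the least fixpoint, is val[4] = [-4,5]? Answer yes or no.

Trace (20 dequeues):
  [1] u=0 | in [-1,5] | out [-1,5] | prev ⊥ | push {}
  [2] u=1 | in ⊥ | out ⊥ | ==
  [3] u=2 | in [-1,5] | out [1,5] | prev ⊥ | push {0}
  [4] u=3 | in ⊥ | out [-1,5] | ==
  [5] u=4 | in ⊥ | out ⊥ | ==
  [6] u=5 | in [-1,5] | out [-2,5] | prev ⊥ | push {4}
  [7] u=6 | in [-1,5] | out [-1,5] | prev ⊥ | push {5}
  [8] u=7 | in [-2,5] | out [-4,3] | prev ⊥ | push {1}
  [9] u=0 | in [-1,5] | out [-1,5] | ==
  [10] u=4 | in [-2,5] | out [0,5] | prev ⊥ | push {0,6}
  [11] u=5 | in [-1,5] | out [-2,5] | ==
  [12] u=1 | in [-4,3] | out [-5,5] | prev ⊥ | push {}
  [13] u=0 | in [-1,5] | out [-1,5] | ==
  [14] u=6 | in [-5,5] | out [-5,5] | prev [-1,5] | push {5,7}
  [15] u=5 | in [-5,5] | out [-5,5] | prev [-2,5] | push {4}
  [16] u=7 | in [-5,5] | out [-5,3] | prev [-4,3] | push {1}
  [17] u=4 | in [-5,5] | out [-3,5] | prev [0,5] | push {0,6}
  [18] u=1 | in [-5,3] | out [-5,5] | ==
  [19] u=0 | in [-3,5] | out [-3,5] | prev [-1,5] | push {}
  [20] u=6 | in [-5,5] | out [-5,5] | ==

Converged values:
  [0] [-3,5]
  [1] [-5,5]
  [2] [1,5]
  [3] [-1,5]
  [4] [-3,5]
  [5] [-5,5]
  [6] [-5,5]
  [7] [-5,3]

no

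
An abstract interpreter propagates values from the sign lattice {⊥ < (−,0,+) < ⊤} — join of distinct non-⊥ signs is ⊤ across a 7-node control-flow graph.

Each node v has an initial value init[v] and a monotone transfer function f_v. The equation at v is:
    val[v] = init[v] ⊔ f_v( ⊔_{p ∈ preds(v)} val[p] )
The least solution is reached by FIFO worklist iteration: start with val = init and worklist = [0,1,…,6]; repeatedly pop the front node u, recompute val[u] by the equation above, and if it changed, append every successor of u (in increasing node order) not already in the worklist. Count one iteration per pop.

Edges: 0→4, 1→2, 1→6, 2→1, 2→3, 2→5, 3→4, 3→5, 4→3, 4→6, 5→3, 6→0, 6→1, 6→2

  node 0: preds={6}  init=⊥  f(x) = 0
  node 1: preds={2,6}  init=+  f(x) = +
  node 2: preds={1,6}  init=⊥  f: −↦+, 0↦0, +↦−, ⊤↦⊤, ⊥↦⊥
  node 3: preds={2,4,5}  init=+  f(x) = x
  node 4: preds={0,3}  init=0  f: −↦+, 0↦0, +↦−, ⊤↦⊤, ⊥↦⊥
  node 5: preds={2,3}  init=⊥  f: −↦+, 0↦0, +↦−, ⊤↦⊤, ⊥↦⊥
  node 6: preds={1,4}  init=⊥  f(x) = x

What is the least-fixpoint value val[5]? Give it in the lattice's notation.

Worklist (14 pops):
  #1 pop 0: in=⊥ → 0 (was ⊥); enqueue []
  #2 pop 1: in=⊥ → + (no change)
  #3 pop 2: in=+ → − (was ⊥); enqueue [1]
  #4 pop 3: in=⊤ → ⊤ (was +); enqueue []
  #5 pop 4: in=⊤ → ⊤ (was 0); enqueue [3]
  #6 pop 5: in=⊤ → ⊤ (was ⊥); enqueue []
  #7 pop 6: in=⊤ → ⊤ (was ⊥); enqueue [0,2]
  #8 pop 1: in=⊤ → + (no change)
  #9 pop 3: in=⊤ → ⊤ (no change)
  #10 pop 0: in=⊤ → 0 (no change)
  #11 pop 2: in=⊤ → ⊤ (was −); enqueue [1,3,5]
  #12 pop 1: in=⊤ → + (no change)
  #13 pop 3: in=⊤ → ⊤ (no change)
  #14 pop 5: in=⊤ → ⊤ (no change)

Fixpoint:
  val[0] = 0
  val[1] = +
  val[2] = ⊤
  val[3] = ⊤
  val[4] = ⊤
  val[5] = ⊤
  val[6] = ⊤

⊤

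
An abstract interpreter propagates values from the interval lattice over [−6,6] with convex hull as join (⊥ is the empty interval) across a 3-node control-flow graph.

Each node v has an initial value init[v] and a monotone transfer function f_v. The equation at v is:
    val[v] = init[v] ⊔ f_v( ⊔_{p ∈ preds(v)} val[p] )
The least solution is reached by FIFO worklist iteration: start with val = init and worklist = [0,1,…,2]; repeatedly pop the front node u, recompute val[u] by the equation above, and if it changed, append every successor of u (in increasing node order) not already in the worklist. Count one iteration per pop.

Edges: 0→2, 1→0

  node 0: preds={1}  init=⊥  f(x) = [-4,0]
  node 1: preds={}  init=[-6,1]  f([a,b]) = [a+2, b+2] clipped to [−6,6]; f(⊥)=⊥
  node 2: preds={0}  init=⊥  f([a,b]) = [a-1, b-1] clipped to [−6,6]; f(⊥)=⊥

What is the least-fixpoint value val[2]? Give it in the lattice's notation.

Worklist (3 pops):
  #1 pop 0: in=[-6,1] → [-4,0] (was ⊥); enqueue []
  #2 pop 1: in=⊥ → [-6,1] (no change)
  #3 pop 2: in=[-4,0] → [-5,-1] (was ⊥); enqueue []

Fixpoint:
  val[0] = [-4,0]
  val[1] = [-6,1]
  val[2] = [-5,-1]

[-5,-1]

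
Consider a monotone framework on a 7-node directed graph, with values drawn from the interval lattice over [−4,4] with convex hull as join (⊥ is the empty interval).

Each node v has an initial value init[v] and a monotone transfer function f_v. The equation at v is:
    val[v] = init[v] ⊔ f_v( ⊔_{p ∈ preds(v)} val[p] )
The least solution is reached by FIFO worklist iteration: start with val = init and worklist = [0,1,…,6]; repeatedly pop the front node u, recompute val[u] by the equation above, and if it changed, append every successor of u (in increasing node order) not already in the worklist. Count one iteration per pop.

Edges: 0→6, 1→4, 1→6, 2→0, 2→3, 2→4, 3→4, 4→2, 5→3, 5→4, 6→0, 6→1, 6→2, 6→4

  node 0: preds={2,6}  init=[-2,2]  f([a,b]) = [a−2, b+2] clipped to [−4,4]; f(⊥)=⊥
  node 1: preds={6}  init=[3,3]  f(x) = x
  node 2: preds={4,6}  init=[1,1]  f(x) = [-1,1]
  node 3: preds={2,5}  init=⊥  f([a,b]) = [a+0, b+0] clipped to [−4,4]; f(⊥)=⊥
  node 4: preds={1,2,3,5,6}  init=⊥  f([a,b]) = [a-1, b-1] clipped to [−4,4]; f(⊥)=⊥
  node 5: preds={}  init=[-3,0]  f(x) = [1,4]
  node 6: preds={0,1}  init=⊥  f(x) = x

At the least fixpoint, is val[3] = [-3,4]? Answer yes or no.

Iteration log — 19 steps:
  step 1. node 0  ⊔preds=[1,1]  new=[-2,3]  old=[-2,2]  +wl: 
  step 2. node 1  ⊔preds=⊥  new=[3,3]  stable
  step 3. node 2  ⊔preds=⊥  new=[-1,1]  old=[1,1]  +wl: 0
  step 4. node 3  ⊔preds=[-3,1]  new=[-3,1]  old=⊥  +wl: 
  step 5. node 4  ⊔preds=[-3,3]  new=[-4,2]  old=⊥  +wl: 2
  step 6. node 5  ⊔preds=⊥  new=[-3,4]  old=[-3,0]  +wl: 3,4
  step 7. node 6  ⊔preds=[-2,3]  new=[-2,3]  old=⊥  +wl: 1
  step 8. node 0  ⊔preds=[-2,3]  new=[-4,4]  old=[-2,3]  +wl: 6
  step 9. node 2  ⊔preds=[-4,3]  new=[-1,1]  stable
  step 10. node 3  ⊔preds=[-3,4]  new=[-3,4]  old=[-3,1]  +wl: 
  step 11. node 4  ⊔preds=[-3,4]  new=[-4,3]  old=[-4,2]  +wl: 2
  step 12. node 1  ⊔preds=[-2,3]  new=[-2,3]  old=[3,3]  +wl: 4
  step 13. node 6  ⊔preds=[-4,4]  new=[-4,4]  old=[-2,3]  +wl: 0,1
  step 14. node 2  ⊔preds=[-4,4]  new=[-1,1]  stable
  step 15. node 4  ⊔preds=[-4,4]  new=[-4,3]  stable
  step 16. node 0  ⊔preds=[-4,4]  new=[-4,4]  stable
  step 17. node 1  ⊔preds=[-4,4]  new=[-4,4]  old=[-2,3]  +wl: 4,6
  step 18. node 4  ⊔preds=[-4,4]  new=[-4,3]  stable
  step 19. node 6  ⊔preds=[-4,4]  new=[-4,4]  stable

Least fixpoint reached:
  node 0: [-4,4]
  node 1: [-4,4]
  node 2: [-1,1]
  node 3: [-3,4]
  node 4: [-4,3]
  node 5: [-3,4]
  node 6: [-4,4]

yes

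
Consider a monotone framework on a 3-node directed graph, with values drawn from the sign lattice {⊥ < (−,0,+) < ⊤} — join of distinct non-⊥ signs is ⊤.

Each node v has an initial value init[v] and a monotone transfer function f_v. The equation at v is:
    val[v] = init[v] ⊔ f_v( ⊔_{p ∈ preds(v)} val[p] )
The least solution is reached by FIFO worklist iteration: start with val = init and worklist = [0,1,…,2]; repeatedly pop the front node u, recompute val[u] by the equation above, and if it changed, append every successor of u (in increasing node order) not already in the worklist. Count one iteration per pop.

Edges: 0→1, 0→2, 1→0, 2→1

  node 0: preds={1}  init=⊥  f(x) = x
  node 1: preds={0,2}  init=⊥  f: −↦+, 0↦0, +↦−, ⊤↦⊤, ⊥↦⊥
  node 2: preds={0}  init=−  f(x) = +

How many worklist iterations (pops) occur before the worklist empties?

Trace (9 dequeues):
  [1] u=0 | in ⊥ | out ⊥ | ==
  [2] u=1 | in − | out + | prev ⊥ | push {0}
  [3] u=2 | in ⊥ | out ⊤ | prev − | push {1}
  [4] u=0 | in + | out + | prev ⊥ | push {2}
  [5] u=1 | in ⊤ | out ⊤ | prev + | push {0}
  [6] u=2 | in + | out ⊤ | ==
  [7] u=0 | in ⊤ | out ⊤ | prev + | push {1,2}
  [8] u=1 | in ⊤ | out ⊤ | ==
  [9] u=2 | in ⊤ | out ⊤ | ==

Converged values:
  [0] ⊤
  [1] ⊤
  [2] ⊤

9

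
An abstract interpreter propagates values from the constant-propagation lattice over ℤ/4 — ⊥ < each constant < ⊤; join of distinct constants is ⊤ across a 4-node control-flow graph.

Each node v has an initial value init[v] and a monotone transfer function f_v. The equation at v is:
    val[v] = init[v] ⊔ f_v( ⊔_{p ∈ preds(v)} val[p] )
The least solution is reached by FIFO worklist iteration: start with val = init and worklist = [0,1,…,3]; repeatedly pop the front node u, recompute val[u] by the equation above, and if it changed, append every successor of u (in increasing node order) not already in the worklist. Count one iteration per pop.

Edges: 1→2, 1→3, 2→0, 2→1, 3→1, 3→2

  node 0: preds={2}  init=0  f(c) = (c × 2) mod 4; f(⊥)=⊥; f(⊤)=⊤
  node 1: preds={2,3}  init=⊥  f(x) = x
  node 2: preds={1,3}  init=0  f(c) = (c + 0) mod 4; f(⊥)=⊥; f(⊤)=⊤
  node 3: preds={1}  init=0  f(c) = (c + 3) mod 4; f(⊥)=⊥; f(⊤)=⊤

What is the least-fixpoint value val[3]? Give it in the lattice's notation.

Iteration log — 9 steps:
  step 1. node 0  ⊔preds=0  new=0  stable
  step 2. node 1  ⊔preds=0  new=0  old=⊥  +wl: 
  step 3. node 2  ⊔preds=0  new=0  stable
  step 4. node 3  ⊔preds=0  new=⊤  old=0  +wl: 1,2
  step 5. node 1  ⊔preds=⊤  new=⊤  old=0  +wl: 3
  step 6. node 2  ⊔preds=⊤  new=⊤  old=0  +wl: 0,1
  step 7. node 3  ⊔preds=⊤  new=⊤  stable
  step 8. node 0  ⊔preds=⊤  new=⊤  old=0  +wl: 
  step 9. node 1  ⊔preds=⊤  new=⊤  stable

Least fixpoint reached:
  node 0: ⊤
  node 1: ⊤
  node 2: ⊤
  node 3: ⊤

⊤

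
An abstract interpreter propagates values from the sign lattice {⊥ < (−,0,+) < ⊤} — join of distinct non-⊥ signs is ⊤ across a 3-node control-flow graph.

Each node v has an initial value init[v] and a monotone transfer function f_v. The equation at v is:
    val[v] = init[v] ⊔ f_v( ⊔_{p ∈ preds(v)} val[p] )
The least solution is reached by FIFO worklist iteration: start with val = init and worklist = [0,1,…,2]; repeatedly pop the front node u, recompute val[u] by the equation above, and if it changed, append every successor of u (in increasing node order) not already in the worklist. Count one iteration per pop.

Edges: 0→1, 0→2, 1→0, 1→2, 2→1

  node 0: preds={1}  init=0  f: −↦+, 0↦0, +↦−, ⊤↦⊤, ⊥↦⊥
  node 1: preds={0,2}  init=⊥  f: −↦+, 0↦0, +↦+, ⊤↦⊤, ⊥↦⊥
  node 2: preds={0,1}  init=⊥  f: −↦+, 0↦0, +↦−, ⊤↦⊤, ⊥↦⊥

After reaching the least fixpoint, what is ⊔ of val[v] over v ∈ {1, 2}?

0

Iteration log — 5 steps:
  step 1. node 0  ⊔preds=⊥  new=0  stable
  step 2. node 1  ⊔preds=0  new=0  old=⊥  +wl: 0
  step 3. node 2  ⊔preds=0  new=0  old=⊥  +wl: 1
  step 4. node 0  ⊔preds=0  new=0  stable
  step 5. node 1  ⊔preds=0  new=0  stable

Least fixpoint reached:
  node 0: 0
  node 1: 0
  node 2: 0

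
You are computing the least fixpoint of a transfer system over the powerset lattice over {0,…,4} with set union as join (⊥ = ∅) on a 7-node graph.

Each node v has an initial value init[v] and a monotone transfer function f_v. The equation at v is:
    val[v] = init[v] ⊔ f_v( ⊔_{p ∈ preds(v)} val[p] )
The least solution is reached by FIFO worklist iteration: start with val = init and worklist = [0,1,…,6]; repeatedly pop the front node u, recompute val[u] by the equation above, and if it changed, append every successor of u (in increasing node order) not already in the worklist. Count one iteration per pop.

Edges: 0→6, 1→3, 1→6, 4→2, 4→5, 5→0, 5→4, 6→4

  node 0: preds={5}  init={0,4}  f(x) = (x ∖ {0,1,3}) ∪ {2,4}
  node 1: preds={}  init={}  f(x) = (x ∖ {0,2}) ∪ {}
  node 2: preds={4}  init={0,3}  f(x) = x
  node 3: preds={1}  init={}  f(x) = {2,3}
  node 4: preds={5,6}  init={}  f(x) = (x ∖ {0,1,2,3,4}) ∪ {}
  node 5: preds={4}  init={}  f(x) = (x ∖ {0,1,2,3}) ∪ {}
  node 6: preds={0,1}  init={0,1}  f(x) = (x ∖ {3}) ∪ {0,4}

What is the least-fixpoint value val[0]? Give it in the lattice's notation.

Iteration log — 8 steps:
  step 1. node 0  ⊔preds={}  new={0,2,4}  old={0,4}  +wl: 
  step 2. node 1  ⊔preds={}  new={}  stable
  step 3. node 2  ⊔preds={}  new={0,3}  stable
  step 4. node 3  ⊔preds={}  new={2,3}  old={}  +wl: 
  step 5. node 4  ⊔preds={0,1}  new={}  stable
  step 6. node 5  ⊔preds={}  new={}  stable
  step 7. node 6  ⊔preds={0,2,4}  new={0,1,2,4}  old={0,1}  +wl: 4
  step 8. node 4  ⊔preds={0,1,2,4}  new={}  stable

Least fixpoint reached:
  node 0: {0,2,4}
  node 1: {}
  node 2: {0,3}
  node 3: {2,3}
  node 4: {}
  node 5: {}
  node 6: {0,1,2,4}

{0,2,4}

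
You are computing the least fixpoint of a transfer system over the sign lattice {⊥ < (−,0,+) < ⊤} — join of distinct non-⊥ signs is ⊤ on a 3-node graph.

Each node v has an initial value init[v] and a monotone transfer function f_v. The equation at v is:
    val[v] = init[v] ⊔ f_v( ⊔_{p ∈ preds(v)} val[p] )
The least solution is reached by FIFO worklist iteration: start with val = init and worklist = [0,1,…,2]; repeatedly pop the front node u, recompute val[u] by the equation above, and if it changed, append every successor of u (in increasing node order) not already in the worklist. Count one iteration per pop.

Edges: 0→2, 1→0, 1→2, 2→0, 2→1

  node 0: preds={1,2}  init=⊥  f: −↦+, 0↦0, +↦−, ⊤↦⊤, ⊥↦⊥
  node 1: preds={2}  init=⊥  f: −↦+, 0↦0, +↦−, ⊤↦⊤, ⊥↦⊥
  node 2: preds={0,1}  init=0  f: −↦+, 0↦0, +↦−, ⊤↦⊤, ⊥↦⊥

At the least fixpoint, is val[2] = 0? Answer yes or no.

Worklist (4 pops):
  #1 pop 0: in=0 → 0 (was ⊥); enqueue []
  #2 pop 1: in=0 → 0 (was ⊥); enqueue [0]
  #3 pop 2: in=0 → 0 (no change)
  #4 pop 0: in=0 → 0 (no change)

Fixpoint:
  val[0] = 0
  val[1] = 0
  val[2] = 0

yes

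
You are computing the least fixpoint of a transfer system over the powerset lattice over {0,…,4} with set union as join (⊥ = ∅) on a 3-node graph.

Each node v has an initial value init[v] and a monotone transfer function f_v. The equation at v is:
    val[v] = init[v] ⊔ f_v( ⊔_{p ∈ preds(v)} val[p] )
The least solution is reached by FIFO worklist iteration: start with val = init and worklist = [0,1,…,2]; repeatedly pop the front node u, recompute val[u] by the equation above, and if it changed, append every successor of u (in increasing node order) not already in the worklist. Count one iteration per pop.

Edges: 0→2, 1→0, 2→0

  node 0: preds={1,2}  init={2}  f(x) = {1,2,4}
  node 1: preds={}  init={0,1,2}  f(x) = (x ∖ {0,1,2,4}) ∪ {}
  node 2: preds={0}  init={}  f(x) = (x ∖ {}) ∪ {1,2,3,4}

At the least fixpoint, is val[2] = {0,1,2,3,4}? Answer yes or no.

no

Worklist (4 pops):
  #1 pop 0: in={0,1,2} → {1,2,4} (was {2}); enqueue []
  #2 pop 1: in={} → {0,1,2} (no change)
  #3 pop 2: in={1,2,4} → {1,2,3,4} (was {}); enqueue [0]
  #4 pop 0: in={0,1,2,3,4} → {1,2,4} (no change)

Fixpoint:
  val[0] = {1,2,4}
  val[1] = {0,1,2}
  val[2] = {1,2,3,4}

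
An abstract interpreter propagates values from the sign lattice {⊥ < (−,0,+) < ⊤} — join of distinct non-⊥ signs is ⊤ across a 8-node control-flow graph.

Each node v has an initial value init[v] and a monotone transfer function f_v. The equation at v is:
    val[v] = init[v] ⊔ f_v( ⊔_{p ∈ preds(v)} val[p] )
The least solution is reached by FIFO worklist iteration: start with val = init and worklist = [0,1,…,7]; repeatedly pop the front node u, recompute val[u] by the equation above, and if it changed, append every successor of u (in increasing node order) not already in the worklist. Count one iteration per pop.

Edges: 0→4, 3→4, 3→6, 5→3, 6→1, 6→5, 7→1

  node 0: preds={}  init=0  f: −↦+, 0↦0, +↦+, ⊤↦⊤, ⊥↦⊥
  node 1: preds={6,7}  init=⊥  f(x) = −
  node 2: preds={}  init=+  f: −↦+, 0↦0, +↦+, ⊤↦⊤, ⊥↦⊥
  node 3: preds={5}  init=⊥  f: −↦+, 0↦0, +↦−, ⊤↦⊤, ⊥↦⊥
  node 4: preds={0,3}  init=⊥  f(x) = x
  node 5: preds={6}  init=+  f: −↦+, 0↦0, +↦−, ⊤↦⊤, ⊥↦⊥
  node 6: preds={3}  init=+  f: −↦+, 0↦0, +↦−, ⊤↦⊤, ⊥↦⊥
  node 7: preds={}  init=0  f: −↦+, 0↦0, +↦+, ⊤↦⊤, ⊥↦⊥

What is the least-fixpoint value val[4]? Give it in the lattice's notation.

Trace (13 dequeues):
  [1] u=0 | in ⊥ | out 0 | ==
  [2] u=1 | in ⊤ | out − | prev ⊥ | push {}
  [3] u=2 | in ⊥ | out + | ==
  [4] u=3 | in + | out − | prev ⊥ | push {}
  [5] u=4 | in ⊤ | out ⊤ | prev ⊥ | push {}
  [6] u=5 | in + | out ⊤ | prev + | push {3}
  [7] u=6 | in − | out + | ==
  [8] u=7 | in ⊥ | out 0 | ==
  [9] u=3 | in ⊤ | out ⊤ | prev − | push {4,6}
  [10] u=4 | in ⊤ | out ⊤ | ==
  [11] u=6 | in ⊤ | out ⊤ | prev + | push {1,5}
  [12] u=1 | in ⊤ | out − | ==
  [13] u=5 | in ⊤ | out ⊤ | ==

Converged values:
  [0] 0
  [1] −
  [2] +
  [3] ⊤
  [4] ⊤
  [5] ⊤
  [6] ⊤
  [7] 0

⊤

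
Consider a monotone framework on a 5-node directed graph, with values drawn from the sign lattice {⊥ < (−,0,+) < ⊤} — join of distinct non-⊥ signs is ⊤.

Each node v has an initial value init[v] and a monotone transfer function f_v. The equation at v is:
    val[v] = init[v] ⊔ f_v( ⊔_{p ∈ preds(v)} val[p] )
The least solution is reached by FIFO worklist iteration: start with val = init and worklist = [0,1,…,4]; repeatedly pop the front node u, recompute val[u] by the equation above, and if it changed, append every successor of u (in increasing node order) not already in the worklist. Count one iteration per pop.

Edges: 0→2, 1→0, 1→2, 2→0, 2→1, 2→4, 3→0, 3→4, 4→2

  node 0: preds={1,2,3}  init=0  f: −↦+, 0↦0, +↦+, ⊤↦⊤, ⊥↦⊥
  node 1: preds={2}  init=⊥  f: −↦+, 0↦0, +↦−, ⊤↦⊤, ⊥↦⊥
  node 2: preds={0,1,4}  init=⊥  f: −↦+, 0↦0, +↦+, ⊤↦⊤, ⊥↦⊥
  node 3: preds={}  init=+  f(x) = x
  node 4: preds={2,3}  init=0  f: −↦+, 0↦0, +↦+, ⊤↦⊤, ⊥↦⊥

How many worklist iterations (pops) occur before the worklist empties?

9

Worklist (9 pops):
  #1 pop 0: in=+ → ⊤ (was 0); enqueue []
  #2 pop 1: in=⊥ → ⊥ (no change)
  #3 pop 2: in=⊤ → ⊤ (was ⊥); enqueue [0,1]
  #4 pop 3: in=⊥ → + (no change)
  #5 pop 4: in=⊤ → ⊤ (was 0); enqueue [2]
  #6 pop 0: in=⊤ → ⊤ (no change)
  #7 pop 1: in=⊤ → ⊤ (was ⊥); enqueue [0]
  #8 pop 2: in=⊤ → ⊤ (no change)
  #9 pop 0: in=⊤ → ⊤ (no change)

Fixpoint:
  val[0] = ⊤
  val[1] = ⊤
  val[2] = ⊤
  val[3] = +
  val[4] = ⊤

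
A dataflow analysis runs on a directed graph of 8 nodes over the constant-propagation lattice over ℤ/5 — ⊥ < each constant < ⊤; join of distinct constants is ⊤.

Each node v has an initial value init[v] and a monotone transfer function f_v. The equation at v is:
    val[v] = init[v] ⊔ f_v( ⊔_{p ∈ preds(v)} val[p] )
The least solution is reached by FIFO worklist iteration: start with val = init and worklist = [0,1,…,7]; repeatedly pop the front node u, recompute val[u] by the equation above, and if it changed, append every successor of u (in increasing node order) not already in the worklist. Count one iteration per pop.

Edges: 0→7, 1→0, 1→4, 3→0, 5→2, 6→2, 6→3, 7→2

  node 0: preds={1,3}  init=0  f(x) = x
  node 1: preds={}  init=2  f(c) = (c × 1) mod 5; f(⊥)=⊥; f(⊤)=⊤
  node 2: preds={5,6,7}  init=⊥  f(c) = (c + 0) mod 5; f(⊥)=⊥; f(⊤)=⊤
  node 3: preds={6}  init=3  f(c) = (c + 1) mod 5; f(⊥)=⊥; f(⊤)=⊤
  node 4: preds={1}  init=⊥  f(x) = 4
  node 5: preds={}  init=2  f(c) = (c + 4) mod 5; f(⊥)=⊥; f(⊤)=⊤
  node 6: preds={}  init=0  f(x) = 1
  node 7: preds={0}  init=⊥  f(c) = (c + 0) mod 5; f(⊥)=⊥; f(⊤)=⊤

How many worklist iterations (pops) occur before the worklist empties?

11

Trace (11 dequeues):
  [1] u=0 | in ⊤ | out ⊤ | prev 0 | push {}
  [2] u=1 | in ⊥ | out 2 | ==
  [3] u=2 | in ⊤ | out ⊤ | prev ⊥ | push {}
  [4] u=3 | in 0 | out ⊤ | prev 3 | push {0}
  [5] u=4 | in 2 | out 4 | prev ⊥ | push {}
  [6] u=5 | in ⊥ | out 2 | ==
  [7] u=6 | in ⊥ | out ⊤ | prev 0 | push {2,3}
  [8] u=7 | in ⊤ | out ⊤ | prev ⊥ | push {}
  [9] u=0 | in ⊤ | out ⊤ | ==
  [10] u=2 | in ⊤ | out ⊤ | ==
  [11] u=3 | in ⊤ | out ⊤ | ==

Converged values:
  [0] ⊤
  [1] 2
  [2] ⊤
  [3] ⊤
  [4] 4
  [5] 2
  [6] ⊤
  [7] ⊤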